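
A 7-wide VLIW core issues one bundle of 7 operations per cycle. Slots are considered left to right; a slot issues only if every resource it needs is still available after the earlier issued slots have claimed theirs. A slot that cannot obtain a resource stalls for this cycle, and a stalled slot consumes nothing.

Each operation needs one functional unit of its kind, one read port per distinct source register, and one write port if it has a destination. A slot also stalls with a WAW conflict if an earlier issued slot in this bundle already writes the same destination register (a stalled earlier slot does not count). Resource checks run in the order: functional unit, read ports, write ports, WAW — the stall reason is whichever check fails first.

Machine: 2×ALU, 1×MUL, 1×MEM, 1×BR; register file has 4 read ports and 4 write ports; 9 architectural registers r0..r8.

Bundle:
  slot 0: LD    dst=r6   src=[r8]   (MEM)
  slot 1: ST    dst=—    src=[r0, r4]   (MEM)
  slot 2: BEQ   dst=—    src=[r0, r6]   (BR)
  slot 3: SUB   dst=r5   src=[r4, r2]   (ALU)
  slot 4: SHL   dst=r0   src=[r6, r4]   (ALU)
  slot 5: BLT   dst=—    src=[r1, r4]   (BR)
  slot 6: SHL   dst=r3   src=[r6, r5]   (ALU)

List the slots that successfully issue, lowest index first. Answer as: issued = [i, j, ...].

issued = [0, 2]

(0) want 1×MEM +1rd +1wr — yes → AL2|MU1|ME0|BR1|rd3|wr3
(1) want 1×MEM +2rd +0wr — FU → AL2|MU1|ME0|BR1|rd3|wr3
(2) want 1×BR +2rd +0wr — yes → AL2|MU1|ME0|BR0|rd1|wr3
(3) want 1×ALU +2rd +1wr — RD_PORT → AL2|MU1|ME0|BR0|rd1|wr3
(4) want 1×ALU +2rd +1wr — RD_PORT → AL2|MU1|ME0|BR0|rd1|wr3
(5) want 1×BR +2rd +0wr — FU → AL2|MU1|ME0|BR0|rd1|wr3
(6) want 1×ALU +2rd +1wr — RD_PORT → AL2|MU1|ME0|BR0|rd1|wr3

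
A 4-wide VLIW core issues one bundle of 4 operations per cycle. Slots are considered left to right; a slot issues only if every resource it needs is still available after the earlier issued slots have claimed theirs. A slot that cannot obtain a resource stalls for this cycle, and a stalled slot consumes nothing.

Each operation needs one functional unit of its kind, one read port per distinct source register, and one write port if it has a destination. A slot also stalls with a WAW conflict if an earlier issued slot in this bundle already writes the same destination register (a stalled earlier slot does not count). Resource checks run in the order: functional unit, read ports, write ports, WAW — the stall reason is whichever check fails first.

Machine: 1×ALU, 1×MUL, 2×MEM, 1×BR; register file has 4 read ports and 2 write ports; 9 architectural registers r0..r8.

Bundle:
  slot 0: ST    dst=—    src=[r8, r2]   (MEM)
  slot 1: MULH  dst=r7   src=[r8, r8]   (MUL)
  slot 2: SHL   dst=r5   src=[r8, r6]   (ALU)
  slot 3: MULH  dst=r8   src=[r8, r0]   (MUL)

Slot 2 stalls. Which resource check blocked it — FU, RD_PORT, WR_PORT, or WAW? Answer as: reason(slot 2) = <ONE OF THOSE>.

  0. MEM ⇒ go  {1A/1Mu/1Ld/1B | 2r 2w}
  1. MUL→r7 ⇒ go  {1A/0Mu/1Ld/1B | 1r 1w}
  2. ALU→r5 ⇒ no(RD_PORT)  {1A/0Mu/1Ld/1B | 1r 1w}
  3. MUL→r8 ⇒ no(FU)  {1A/0Mu/1Ld/1B | 1r 1w}

reason(slot 2) = RD_PORT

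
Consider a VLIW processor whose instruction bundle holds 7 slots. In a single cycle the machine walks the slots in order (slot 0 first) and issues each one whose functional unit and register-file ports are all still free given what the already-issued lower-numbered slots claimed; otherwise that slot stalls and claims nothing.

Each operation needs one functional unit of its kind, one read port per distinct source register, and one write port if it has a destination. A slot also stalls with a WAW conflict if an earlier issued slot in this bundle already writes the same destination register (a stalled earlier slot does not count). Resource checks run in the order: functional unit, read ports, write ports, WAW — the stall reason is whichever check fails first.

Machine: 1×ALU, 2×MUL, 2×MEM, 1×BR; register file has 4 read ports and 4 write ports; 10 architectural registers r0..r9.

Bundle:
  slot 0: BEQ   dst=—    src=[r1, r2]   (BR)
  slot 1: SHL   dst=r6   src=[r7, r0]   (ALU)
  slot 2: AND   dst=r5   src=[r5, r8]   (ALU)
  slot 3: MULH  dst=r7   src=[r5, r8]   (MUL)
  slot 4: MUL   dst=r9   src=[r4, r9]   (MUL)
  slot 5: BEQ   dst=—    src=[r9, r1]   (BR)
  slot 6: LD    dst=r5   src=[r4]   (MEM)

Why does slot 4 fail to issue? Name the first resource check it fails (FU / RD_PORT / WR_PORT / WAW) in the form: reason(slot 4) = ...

slot 0 (BR): ISSUE — free A1,Mu2,Ld2,B0 rp2 wp4
slot 1 (ALU): ISSUE — free A0,Mu2,Ld2,B0 rp0 wp3
slot 2 (ALU): stall FU — free A0,Mu2,Ld2,B0 rp0 wp3
slot 3 (MUL): stall RD_PORT — free A0,Mu2,Ld2,B0 rp0 wp3
slot 4 (MUL): stall RD_PORT — free A0,Mu2,Ld2,B0 rp0 wp3
slot 5 (BR): stall FU — free A0,Mu2,Ld2,B0 rp0 wp3
slot 6 (MEM): stall RD_PORT — free A0,Mu2,Ld2,B0 rp0 wp3

reason(slot 4) = RD_PORT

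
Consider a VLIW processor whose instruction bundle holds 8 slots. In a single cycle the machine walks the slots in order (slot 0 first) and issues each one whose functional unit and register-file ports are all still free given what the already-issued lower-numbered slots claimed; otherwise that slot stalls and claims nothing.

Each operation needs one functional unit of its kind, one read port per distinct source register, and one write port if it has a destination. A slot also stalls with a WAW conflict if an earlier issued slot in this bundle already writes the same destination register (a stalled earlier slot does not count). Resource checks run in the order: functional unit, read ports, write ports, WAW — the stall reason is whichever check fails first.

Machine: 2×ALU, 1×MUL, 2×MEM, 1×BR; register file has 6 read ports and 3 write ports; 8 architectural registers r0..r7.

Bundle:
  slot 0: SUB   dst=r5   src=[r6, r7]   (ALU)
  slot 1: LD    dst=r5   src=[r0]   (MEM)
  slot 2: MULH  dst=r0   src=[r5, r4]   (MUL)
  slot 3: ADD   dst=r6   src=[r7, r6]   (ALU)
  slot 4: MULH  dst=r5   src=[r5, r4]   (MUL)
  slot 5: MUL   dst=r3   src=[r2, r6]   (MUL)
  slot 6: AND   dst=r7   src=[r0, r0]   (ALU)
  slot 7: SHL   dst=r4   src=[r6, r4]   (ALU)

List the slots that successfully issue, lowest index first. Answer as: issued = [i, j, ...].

issued = [0, 2, 3]

(0) want 1×ALU +2rd +1wr — yes → AL1|MU1|ME2|BR1|rd4|wr2
(1) want 1×MEM +1rd +1wr — WAW → AL1|MU1|ME2|BR1|rd4|wr2
(2) want 1×MUL +2rd +1wr — yes → AL1|MU0|ME2|BR1|rd2|wr1
(3) want 1×ALU +2rd +1wr — yes → AL0|MU0|ME2|BR1|rd0|wr0
(4) want 1×MUL +2rd +1wr — FU → AL0|MU0|ME2|BR1|rd0|wr0
(5) want 1×MUL +2rd +1wr — FU → AL0|MU0|ME2|BR1|rd0|wr0
(6) want 1×ALU +1rd +1wr — FU → AL0|MU0|ME2|BR1|rd0|wr0
(7) want 1×ALU +2rd +1wr — FU → AL0|MU0|ME2|BR1|rd0|wr0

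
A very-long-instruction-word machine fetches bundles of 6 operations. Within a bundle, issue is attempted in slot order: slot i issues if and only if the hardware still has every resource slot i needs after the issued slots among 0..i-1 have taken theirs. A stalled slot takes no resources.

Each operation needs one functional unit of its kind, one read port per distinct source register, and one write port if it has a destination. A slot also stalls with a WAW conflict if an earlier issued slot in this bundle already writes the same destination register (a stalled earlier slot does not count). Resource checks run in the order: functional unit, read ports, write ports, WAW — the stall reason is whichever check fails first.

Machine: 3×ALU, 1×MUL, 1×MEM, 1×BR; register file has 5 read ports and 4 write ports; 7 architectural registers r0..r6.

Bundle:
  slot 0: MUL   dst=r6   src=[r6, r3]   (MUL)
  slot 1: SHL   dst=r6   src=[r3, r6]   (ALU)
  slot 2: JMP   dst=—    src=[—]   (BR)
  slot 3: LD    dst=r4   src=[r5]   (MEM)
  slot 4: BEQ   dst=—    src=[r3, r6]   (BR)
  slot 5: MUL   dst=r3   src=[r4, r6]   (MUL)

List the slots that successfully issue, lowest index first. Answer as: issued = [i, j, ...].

(0) want 1×MUL +2rd +1wr — yes → AL3|MU0|ME1|BR1|rd3|wr3
(1) want 1×ALU +2rd +1wr — WAW → AL3|MU0|ME1|BR1|rd3|wr3
(2) want 1×BR +0rd +0wr — yes → AL3|MU0|ME1|BR0|rd3|wr3
(3) want 1×MEM +1rd +1wr — yes → AL3|MU0|ME0|BR0|rd2|wr2
(4) want 1×BR +2rd +0wr — FU → AL3|MU0|ME0|BR0|rd2|wr2
(5) want 1×MUL +2rd +1wr — FU → AL3|MU0|ME0|BR0|rd2|wr2

issued = [0, 2, 3]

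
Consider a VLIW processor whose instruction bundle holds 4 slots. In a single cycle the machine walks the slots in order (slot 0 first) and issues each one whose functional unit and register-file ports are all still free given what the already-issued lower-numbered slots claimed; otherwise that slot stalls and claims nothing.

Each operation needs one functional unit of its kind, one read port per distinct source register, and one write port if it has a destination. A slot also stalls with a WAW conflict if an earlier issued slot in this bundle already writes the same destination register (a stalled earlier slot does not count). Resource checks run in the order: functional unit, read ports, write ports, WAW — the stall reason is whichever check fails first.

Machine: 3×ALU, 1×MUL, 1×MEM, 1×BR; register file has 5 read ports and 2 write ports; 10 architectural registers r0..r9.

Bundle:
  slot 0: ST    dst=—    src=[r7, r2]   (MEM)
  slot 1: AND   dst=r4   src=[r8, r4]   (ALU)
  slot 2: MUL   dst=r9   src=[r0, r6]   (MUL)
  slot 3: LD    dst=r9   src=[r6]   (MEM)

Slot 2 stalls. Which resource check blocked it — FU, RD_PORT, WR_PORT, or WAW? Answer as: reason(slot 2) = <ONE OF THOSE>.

  0. MEM ⇒ go  {3A/1Mu/0Ld/1B | 3r 2w}
  1. ALU→r4 ⇒ go  {2A/1Mu/0Ld/1B | 1r 1w}
  2. MUL→r9 ⇒ no(RD_PORT)  {2A/1Mu/0Ld/1B | 1r 1w}
  3. MEM→r9 ⇒ no(FU)  {2A/1Mu/0Ld/1B | 1r 1w}

reason(slot 2) = RD_PORT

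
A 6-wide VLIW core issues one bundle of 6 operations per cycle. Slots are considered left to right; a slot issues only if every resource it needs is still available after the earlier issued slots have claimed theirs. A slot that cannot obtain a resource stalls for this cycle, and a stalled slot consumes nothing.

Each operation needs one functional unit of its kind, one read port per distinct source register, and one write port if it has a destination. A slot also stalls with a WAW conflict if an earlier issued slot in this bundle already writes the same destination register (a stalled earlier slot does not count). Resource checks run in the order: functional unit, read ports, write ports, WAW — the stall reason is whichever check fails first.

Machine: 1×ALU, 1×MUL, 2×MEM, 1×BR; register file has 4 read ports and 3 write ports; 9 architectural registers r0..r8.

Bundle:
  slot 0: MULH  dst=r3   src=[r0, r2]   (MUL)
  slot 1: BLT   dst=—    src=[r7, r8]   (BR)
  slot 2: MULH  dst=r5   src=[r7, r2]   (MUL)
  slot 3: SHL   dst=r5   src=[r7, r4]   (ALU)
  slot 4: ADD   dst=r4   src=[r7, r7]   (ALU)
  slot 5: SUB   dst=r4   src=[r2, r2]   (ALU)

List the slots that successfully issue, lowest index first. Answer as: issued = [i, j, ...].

issued = [0, 1]

[0] MUL needs rd=2 wr=1: ok; after: ALU=1 MUL=0 MEM=2 BR=1, R=2, W=2
[1] BR needs rd=2 wr=0: ok; after: ALU=1 MUL=0 MEM=2 BR=0, R=0, W=2
[2] MUL needs rd=2 wr=1: FU; after: ALU=1 MUL=0 MEM=2 BR=0, R=0, W=2
[3] ALU needs rd=2 wr=1: RD_PORT; after: ALU=1 MUL=0 MEM=2 BR=0, R=0, W=2
[4] ALU needs rd=1 wr=1: RD_PORT; after: ALU=1 MUL=0 MEM=2 BR=0, R=0, W=2
[5] ALU needs rd=1 wr=1: RD_PORT; after: ALU=1 MUL=0 MEM=2 BR=0, R=0, W=2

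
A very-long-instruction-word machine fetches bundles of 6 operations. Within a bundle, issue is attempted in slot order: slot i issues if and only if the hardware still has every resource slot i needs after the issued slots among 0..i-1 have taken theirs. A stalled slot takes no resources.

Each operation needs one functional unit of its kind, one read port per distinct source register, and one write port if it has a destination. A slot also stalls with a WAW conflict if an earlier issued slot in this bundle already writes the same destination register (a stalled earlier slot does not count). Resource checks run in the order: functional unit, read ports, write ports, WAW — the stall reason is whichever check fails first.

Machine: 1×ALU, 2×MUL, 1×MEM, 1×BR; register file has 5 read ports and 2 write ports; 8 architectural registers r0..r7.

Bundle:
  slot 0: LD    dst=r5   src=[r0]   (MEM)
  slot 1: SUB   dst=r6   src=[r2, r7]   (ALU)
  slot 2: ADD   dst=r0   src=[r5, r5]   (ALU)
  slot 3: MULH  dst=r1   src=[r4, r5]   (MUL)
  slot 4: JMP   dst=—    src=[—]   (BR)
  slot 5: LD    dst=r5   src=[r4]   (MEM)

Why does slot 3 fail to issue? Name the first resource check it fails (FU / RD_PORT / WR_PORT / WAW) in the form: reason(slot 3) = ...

reason(slot 3) = WR_PORT

#0 MEM src=r0 dispatched  <A:1 Mu:2 Ld:0 B:1 rd:4 wr:1>
#1 ALU src=r2,r7 dispatched  <A:0 Mu:2 Ld:0 B:1 rd:2 wr:0>
#2 ALU src=r5,r5 held:FU  <A:0 Mu:2 Ld:0 B:1 rd:2 wr:0>
#3 MUL src=r4,r5 held:WR_PORT  <A:0 Mu:2 Ld:0 B:1 rd:2 wr:0>
#4 BR src=- dispatched  <A:0 Mu:2 Ld:0 B:0 rd:2 wr:0>
#5 MEM src=r4 held:FU  <A:0 Mu:2 Ld:0 B:0 rd:2 wr:0>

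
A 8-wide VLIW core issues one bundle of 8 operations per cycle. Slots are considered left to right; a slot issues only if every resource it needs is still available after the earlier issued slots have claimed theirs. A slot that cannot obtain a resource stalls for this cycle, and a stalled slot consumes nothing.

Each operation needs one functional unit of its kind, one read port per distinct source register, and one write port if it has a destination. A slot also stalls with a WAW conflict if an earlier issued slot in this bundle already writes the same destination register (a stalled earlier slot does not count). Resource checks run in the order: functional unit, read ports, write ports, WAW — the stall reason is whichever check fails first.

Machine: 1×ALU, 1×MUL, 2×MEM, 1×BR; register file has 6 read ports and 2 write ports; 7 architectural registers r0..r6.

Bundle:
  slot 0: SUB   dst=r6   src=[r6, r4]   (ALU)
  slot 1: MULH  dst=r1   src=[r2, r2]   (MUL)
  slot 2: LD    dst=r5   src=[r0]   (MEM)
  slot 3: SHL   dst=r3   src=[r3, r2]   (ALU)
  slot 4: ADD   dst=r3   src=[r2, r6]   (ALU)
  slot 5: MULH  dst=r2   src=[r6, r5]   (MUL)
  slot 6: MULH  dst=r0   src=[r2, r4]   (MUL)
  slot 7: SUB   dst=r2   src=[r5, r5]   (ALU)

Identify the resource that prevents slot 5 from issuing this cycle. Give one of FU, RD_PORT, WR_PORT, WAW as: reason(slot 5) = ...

reason(slot 5) = FU

(0) want 1×ALU +2rd +1wr — yes → AL0|MU1|ME2|BR1|rd4|wr1
(1) want 1×MUL +1rd +1wr — yes → AL0|MU0|ME2|BR1|rd3|wr0
(2) want 1×MEM +1rd +1wr — WR_PORT → AL0|MU0|ME2|BR1|rd3|wr0
(3) want 1×ALU +2rd +1wr — FU → AL0|MU0|ME2|BR1|rd3|wr0
(4) want 1×ALU +2rd +1wr — FU → AL0|MU0|ME2|BR1|rd3|wr0
(5) want 1×MUL +2rd +1wr — FU → AL0|MU0|ME2|BR1|rd3|wr0
(6) want 1×MUL +2rd +1wr — FU → AL0|MU0|ME2|BR1|rd3|wr0
(7) want 1×ALU +1rd +1wr — FU → AL0|MU0|ME2|BR1|rd3|wr0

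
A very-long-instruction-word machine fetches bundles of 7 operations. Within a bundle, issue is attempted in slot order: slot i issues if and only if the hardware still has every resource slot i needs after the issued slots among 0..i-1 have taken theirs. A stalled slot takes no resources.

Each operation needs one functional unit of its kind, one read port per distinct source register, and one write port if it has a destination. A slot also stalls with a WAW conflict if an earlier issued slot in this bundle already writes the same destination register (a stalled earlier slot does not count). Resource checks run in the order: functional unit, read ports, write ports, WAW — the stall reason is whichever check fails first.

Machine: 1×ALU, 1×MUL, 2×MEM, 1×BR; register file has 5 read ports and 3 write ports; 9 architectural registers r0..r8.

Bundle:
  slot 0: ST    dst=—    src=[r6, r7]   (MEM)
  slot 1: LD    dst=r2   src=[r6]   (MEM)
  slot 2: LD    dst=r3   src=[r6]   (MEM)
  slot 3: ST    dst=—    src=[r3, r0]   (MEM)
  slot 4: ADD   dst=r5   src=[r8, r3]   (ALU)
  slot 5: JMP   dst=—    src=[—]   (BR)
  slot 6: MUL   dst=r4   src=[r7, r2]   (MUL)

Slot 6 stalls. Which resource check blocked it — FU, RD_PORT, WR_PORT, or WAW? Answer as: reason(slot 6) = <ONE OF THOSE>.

reason(slot 6) = RD_PORT

  0. MEM ⇒ go  {1A/1Mu/1Ld/1B | 3r 3w}
  1. MEM→r2 ⇒ go  {1A/1Mu/0Ld/1B | 2r 2w}
  2. MEM→r3 ⇒ no(FU)  {1A/1Mu/0Ld/1B | 2r 2w}
  3. MEM ⇒ no(FU)  {1A/1Mu/0Ld/1B | 2r 2w}
  4. ALU→r5 ⇒ go  {0A/1Mu/0Ld/1B | 0r 1w}
  5. BR ⇒ go  {0A/1Mu/0Ld/0B | 0r 1w}
  6. MUL→r4 ⇒ no(RD_PORT)  {0A/1Mu/0Ld/0B | 0r 1w}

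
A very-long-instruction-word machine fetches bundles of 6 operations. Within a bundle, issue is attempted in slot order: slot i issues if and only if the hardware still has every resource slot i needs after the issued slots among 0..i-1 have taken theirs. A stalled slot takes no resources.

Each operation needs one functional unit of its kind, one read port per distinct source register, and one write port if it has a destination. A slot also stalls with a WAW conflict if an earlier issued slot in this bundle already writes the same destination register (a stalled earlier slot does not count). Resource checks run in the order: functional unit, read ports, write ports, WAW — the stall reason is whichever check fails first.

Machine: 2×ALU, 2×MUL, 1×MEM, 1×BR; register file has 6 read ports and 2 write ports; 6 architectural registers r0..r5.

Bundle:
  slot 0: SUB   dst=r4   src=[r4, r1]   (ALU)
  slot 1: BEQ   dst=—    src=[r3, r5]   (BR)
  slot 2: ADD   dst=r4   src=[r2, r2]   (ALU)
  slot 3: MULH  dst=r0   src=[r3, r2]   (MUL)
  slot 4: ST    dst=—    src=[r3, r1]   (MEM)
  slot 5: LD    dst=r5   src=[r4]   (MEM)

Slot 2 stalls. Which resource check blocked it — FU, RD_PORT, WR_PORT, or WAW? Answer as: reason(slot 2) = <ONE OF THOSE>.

[0] ALU needs rd=2 wr=1: ok; after: ALU=1 MUL=2 MEM=1 BR=1, R=4, W=1
[1] BR needs rd=2 wr=0: ok; after: ALU=1 MUL=2 MEM=1 BR=0, R=2, W=1
[2] ALU needs rd=1 wr=1: WAW; after: ALU=1 MUL=2 MEM=1 BR=0, R=2, W=1
[3] MUL needs rd=2 wr=1: ok; after: ALU=1 MUL=1 MEM=1 BR=0, R=0, W=0
[4] MEM needs rd=2 wr=0: RD_PORT; after: ALU=1 MUL=1 MEM=1 BR=0, R=0, W=0
[5] MEM needs rd=1 wr=1: RD_PORT; after: ALU=1 MUL=1 MEM=1 BR=0, R=0, W=0

reason(slot 2) = WAW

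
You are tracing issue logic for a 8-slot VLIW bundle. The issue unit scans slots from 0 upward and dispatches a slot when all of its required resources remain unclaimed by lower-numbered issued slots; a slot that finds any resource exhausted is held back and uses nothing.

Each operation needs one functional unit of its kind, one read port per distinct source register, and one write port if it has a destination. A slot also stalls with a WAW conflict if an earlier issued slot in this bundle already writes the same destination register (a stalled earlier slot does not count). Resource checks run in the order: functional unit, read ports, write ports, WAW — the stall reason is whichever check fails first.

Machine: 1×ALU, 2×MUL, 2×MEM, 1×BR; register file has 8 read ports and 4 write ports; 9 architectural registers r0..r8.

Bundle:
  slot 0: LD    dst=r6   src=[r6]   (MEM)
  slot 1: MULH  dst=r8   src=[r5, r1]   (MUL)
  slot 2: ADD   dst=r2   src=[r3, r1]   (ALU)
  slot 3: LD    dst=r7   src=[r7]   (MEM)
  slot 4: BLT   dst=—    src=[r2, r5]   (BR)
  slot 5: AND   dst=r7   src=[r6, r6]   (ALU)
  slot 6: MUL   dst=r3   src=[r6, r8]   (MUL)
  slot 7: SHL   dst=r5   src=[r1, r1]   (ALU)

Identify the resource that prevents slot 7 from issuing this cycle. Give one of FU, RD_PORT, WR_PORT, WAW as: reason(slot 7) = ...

#0 MEM src=r6 dispatched  <A:1 Mu:2 Ld:1 B:1 rd:7 wr:3>
#1 MUL src=r5,r1 dispatched  <A:1 Mu:1 Ld:1 B:1 rd:5 wr:2>
#2 ALU src=r3,r1 dispatched  <A:0 Mu:1 Ld:1 B:1 rd:3 wr:1>
#3 MEM src=r7 dispatched  <A:0 Mu:1 Ld:0 B:1 rd:2 wr:0>
#4 BR src=r2,r5 dispatched  <A:0 Mu:1 Ld:0 B:0 rd:0 wr:0>
#5 ALU src=r6,r6 held:FU  <A:0 Mu:1 Ld:0 B:0 rd:0 wr:0>
#6 MUL src=r6,r8 held:RD_PORT  <A:0 Mu:1 Ld:0 B:0 rd:0 wr:0>
#7 ALU src=r1,r1 held:FU  <A:0 Mu:1 Ld:0 B:0 rd:0 wr:0>

reason(slot 7) = FU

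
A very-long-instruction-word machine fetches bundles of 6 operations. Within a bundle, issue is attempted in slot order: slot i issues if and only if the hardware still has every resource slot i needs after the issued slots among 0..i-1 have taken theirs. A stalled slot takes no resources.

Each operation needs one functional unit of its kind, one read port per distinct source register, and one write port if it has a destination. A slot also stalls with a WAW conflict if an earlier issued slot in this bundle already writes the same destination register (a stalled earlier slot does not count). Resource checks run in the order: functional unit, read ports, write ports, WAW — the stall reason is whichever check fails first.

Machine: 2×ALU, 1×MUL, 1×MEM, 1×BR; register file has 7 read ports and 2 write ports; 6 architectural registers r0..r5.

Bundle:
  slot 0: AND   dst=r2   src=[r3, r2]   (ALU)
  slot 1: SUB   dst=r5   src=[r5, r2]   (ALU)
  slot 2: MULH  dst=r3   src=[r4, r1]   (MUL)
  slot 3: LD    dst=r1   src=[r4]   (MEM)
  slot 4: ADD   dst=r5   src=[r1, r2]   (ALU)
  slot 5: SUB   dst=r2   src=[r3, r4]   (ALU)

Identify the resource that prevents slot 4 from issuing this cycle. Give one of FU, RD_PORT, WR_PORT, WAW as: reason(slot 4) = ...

slot 0 (ALU): ISSUE — free A1,Mu1,Ld1,B1 rp5 wp1
slot 1 (ALU): ISSUE — free A0,Mu1,Ld1,B1 rp3 wp0
slot 2 (MUL): stall WR_PORT — free A0,Mu1,Ld1,B1 rp3 wp0
slot 3 (MEM): stall WR_PORT — free A0,Mu1,Ld1,B1 rp3 wp0
slot 4 (ALU): stall FU — free A0,Mu1,Ld1,B1 rp3 wp0
slot 5 (ALU): stall FU — free A0,Mu1,Ld1,B1 rp3 wp0

reason(slot 4) = FU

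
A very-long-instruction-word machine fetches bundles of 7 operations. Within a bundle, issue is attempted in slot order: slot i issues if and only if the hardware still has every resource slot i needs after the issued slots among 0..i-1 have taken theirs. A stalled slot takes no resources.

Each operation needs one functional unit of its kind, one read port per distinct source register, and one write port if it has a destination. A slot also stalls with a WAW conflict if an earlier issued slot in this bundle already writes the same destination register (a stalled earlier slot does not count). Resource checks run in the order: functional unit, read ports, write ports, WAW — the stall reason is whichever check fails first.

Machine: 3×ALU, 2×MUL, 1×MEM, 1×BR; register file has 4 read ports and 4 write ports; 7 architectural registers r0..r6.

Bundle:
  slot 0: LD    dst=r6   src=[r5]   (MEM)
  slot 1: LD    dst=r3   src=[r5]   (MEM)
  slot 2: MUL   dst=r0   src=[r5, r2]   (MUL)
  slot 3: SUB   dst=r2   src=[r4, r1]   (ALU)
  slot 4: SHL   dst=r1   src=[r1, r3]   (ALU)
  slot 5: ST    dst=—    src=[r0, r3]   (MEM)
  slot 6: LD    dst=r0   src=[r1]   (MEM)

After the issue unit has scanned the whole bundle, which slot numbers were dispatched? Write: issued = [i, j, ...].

[0] MEM needs rd=1 wr=1: ok; after: ALU=3 MUL=2 MEM=0 BR=1, R=3, W=3
[1] MEM needs rd=1 wr=1: FU; after: ALU=3 MUL=2 MEM=0 BR=1, R=3, W=3
[2] MUL needs rd=2 wr=1: ok; after: ALU=3 MUL=1 MEM=0 BR=1, R=1, W=2
[3] ALU needs rd=2 wr=1: RD_PORT; after: ALU=3 MUL=1 MEM=0 BR=1, R=1, W=2
[4] ALU needs rd=2 wr=1: RD_PORT; after: ALU=3 MUL=1 MEM=0 BR=1, R=1, W=2
[5] MEM needs rd=2 wr=0: FU; after: ALU=3 MUL=1 MEM=0 BR=1, R=1, W=2
[6] MEM needs rd=1 wr=1: FU; after: ALU=3 MUL=1 MEM=0 BR=1, R=1, W=2

issued = [0, 2]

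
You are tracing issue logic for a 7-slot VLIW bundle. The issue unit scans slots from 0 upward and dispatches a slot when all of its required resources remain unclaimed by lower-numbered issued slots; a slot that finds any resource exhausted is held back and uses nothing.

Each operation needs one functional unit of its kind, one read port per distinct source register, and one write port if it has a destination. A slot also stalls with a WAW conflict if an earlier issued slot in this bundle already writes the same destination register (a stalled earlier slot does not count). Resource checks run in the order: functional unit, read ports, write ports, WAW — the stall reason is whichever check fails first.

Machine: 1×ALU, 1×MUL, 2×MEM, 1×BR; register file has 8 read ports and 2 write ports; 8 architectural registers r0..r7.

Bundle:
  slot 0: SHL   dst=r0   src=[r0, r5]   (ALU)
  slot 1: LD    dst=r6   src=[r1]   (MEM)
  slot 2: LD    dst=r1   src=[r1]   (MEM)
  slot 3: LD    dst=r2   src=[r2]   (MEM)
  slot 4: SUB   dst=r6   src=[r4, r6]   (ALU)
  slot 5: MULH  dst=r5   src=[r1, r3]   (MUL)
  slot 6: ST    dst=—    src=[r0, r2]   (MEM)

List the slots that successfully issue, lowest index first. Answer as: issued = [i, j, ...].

issued = [0, 1, 6]

(0) want 1×ALU +2rd +1wr — yes → AL0|MU1|ME2|BR1|rd6|wr1
(1) want 1×MEM +1rd +1wr — yes → AL0|MU1|ME1|BR1|rd5|wr0
(2) want 1×MEM +1rd +1wr — WR_PORT → AL0|MU1|ME1|BR1|rd5|wr0
(3) want 1×MEM +1rd +1wr — WR_PORT → AL0|MU1|ME1|BR1|rd5|wr0
(4) want 1×ALU +2rd +1wr — FU → AL0|MU1|ME1|BR1|rd5|wr0
(5) want 1×MUL +2rd +1wr — WR_PORT → AL0|MU1|ME1|BR1|rd5|wr0
(6) want 1×MEM +2rd +0wr — yes → AL0|MU1|ME0|BR1|rd3|wr0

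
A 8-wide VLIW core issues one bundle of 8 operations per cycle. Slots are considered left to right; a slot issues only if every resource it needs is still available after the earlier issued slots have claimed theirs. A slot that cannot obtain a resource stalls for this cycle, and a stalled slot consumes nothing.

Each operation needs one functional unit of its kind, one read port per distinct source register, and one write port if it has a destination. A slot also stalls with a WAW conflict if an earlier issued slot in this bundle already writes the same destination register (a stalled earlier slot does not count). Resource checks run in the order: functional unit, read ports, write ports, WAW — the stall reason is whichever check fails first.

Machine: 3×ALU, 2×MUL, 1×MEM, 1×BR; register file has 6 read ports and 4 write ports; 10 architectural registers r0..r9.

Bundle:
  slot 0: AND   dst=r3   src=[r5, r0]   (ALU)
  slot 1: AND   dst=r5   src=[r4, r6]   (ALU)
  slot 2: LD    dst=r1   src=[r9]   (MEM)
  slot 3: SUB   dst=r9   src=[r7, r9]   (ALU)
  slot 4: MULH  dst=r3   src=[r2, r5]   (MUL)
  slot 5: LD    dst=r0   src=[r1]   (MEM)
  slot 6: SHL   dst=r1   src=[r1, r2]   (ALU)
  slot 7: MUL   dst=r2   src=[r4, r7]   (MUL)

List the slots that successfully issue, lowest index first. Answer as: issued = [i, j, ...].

#0 ALU src=r5,r0 dispatched  <A:2 Mu:2 Ld:1 B:1 rd:4 wr:3>
#1 ALU src=r4,r6 dispatched  <A:1 Mu:2 Ld:1 B:1 rd:2 wr:2>
#2 MEM src=r9 dispatched  <A:1 Mu:2 Ld:0 B:1 rd:1 wr:1>
#3 ALU src=r7,r9 held:RD_PORT  <A:1 Mu:2 Ld:0 B:1 rd:1 wr:1>
#4 MUL src=r2,r5 held:RD_PORT  <A:1 Mu:2 Ld:0 B:1 rd:1 wr:1>
#5 MEM src=r1 held:FU  <A:1 Mu:2 Ld:0 B:1 rd:1 wr:1>
#6 ALU src=r1,r2 held:RD_PORT  <A:1 Mu:2 Ld:0 B:1 rd:1 wr:1>
#7 MUL src=r4,r7 held:RD_PORT  <A:1 Mu:2 Ld:0 B:1 rd:1 wr:1>

issued = [0, 1, 2]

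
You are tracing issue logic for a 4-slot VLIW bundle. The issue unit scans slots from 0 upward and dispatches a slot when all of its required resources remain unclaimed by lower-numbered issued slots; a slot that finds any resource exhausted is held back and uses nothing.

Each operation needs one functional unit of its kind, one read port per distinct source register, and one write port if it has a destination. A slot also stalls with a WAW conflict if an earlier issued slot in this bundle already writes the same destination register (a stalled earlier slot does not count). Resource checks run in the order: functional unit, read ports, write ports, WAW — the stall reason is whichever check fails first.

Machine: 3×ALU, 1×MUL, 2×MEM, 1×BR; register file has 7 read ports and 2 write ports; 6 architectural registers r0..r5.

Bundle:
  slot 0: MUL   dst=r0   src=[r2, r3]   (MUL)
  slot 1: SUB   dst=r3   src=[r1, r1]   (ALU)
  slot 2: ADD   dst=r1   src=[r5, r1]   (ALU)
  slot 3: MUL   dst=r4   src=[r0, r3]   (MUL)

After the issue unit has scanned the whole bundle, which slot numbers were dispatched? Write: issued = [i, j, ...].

issued = [0, 1]

slot 0 (MUL): ISSUE — free A3,Mu0,Ld2,B1 rp5 wp1
slot 1 (ALU): ISSUE — free A2,Mu0,Ld2,B1 rp4 wp0
slot 2 (ALU): stall WR_PORT — free A2,Mu0,Ld2,B1 rp4 wp0
slot 3 (MUL): stall FU — free A2,Mu0,Ld2,B1 rp4 wp0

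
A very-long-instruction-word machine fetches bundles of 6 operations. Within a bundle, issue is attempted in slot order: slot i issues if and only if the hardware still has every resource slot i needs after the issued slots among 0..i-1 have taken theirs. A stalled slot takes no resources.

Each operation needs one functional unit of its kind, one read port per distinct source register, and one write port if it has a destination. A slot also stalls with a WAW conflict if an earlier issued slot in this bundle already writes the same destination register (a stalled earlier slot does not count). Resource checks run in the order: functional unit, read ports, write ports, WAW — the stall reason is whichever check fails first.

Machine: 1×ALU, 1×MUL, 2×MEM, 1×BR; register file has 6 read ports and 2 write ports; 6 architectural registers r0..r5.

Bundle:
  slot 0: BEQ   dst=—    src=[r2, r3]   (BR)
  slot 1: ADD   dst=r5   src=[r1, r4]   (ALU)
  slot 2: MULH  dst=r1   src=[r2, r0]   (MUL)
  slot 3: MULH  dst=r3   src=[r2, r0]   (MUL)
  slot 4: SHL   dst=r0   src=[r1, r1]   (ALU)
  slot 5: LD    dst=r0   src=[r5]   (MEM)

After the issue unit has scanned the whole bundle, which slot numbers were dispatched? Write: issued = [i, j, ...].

issued = [0, 1, 2]

  0. BR ⇒ go  {1A/1Mu/2Ld/0B | 4r 2w}
  1. ALU→r5 ⇒ go  {0A/1Mu/2Ld/0B | 2r 1w}
  2. MUL→r1 ⇒ go  {0A/0Mu/2Ld/0B | 0r 0w}
  3. MUL→r3 ⇒ no(FU)  {0A/0Mu/2Ld/0B | 0r 0w}
  4. ALU→r0 ⇒ no(FU)  {0A/0Mu/2Ld/0B | 0r 0w}
  5. MEM→r0 ⇒ no(RD_PORT)  {0A/0Mu/2Ld/0B | 0r 0w}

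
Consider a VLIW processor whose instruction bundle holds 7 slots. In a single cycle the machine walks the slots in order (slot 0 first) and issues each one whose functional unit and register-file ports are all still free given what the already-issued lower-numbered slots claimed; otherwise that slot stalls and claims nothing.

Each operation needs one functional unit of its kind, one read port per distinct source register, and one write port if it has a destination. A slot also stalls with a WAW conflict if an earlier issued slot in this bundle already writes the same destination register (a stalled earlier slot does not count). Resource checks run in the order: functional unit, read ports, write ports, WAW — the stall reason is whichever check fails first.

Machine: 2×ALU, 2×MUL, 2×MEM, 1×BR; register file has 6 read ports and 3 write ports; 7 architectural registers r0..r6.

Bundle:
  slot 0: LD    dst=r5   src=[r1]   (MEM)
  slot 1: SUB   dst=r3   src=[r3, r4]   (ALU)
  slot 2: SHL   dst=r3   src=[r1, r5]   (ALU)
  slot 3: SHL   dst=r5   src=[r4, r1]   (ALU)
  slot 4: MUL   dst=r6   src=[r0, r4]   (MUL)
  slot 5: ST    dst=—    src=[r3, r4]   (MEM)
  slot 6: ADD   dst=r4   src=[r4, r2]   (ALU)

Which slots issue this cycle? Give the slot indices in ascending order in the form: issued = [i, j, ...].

issued = [0, 1, 4]

(0) want 1×MEM +1rd +1wr — yes → AL2|MU2|ME1|BR1|rd5|wr2
(1) want 1×ALU +2rd +1wr — yes → AL1|MU2|ME1|BR1|rd3|wr1
(2) want 1×ALU +2rd +1wr — WAW → AL1|MU2|ME1|BR1|rd3|wr1
(3) want 1×ALU +2rd +1wr — WAW → AL1|MU2|ME1|BR1|rd3|wr1
(4) want 1×MUL +2rd +1wr — yes → AL1|MU1|ME1|BR1|rd1|wr0
(5) want 1×MEM +2rd +0wr — RD_PORT → AL1|MU1|ME1|BR1|rd1|wr0
(6) want 1×ALU +2rd +1wr — RD_PORT → AL1|MU1|ME1|BR1|rd1|wr0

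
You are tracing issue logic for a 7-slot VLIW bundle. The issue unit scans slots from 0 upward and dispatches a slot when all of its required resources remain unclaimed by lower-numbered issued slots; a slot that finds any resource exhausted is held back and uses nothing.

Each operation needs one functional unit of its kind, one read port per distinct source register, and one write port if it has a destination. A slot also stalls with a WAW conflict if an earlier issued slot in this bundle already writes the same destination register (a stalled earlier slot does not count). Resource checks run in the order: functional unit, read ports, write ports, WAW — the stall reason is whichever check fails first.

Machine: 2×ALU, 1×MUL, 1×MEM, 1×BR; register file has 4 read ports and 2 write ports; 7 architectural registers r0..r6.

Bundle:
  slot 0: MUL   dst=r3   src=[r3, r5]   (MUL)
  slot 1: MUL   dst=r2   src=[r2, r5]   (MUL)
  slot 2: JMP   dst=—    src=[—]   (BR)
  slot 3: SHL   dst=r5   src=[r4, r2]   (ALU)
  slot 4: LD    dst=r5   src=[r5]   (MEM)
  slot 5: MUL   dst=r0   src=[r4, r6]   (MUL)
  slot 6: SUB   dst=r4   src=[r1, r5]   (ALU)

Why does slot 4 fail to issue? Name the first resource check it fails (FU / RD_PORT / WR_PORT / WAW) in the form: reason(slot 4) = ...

reason(slot 4) = RD_PORT

#0 MUL src=r3,r5 dispatched  <A:2 Mu:0 Ld:1 B:1 rd:2 wr:1>
#1 MUL src=r2,r5 held:FU  <A:2 Mu:0 Ld:1 B:1 rd:2 wr:1>
#2 BR src=- dispatched  <A:2 Mu:0 Ld:1 B:0 rd:2 wr:1>
#3 ALU src=r4,r2 dispatched  <A:1 Mu:0 Ld:1 B:0 rd:0 wr:0>
#4 MEM src=r5 held:RD_PORT  <A:1 Mu:0 Ld:1 B:0 rd:0 wr:0>
#5 MUL src=r4,r6 held:FU  <A:1 Mu:0 Ld:1 B:0 rd:0 wr:0>
#6 ALU src=r1,r5 held:RD_PORT  <A:1 Mu:0 Ld:1 B:0 rd:0 wr:0>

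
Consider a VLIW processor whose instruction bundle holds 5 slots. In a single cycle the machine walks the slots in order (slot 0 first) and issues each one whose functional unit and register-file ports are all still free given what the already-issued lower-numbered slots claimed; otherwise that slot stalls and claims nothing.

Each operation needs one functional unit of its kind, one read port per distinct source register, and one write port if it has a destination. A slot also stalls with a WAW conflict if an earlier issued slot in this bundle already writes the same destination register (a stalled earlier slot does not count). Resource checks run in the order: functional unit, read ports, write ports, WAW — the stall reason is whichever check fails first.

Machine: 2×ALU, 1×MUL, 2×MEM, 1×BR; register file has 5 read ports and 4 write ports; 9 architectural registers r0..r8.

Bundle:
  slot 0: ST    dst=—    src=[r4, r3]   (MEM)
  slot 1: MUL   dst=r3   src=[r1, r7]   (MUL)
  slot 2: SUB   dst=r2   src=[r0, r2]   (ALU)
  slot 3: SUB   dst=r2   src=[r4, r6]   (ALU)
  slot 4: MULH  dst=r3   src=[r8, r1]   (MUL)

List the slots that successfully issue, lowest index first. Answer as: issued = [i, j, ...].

issued = [0, 1]

(0) want 1×MEM +2rd +0wr — yes → AL2|MU1|ME1|BR1|rd3|wr4
(1) want 1×MUL +2rd +1wr — yes → AL2|MU0|ME1|BR1|rd1|wr3
(2) want 1×ALU +2rd +1wr — RD_PORT → AL2|MU0|ME1|BR1|rd1|wr3
(3) want 1×ALU +2rd +1wr — RD_PORT → AL2|MU0|ME1|BR1|rd1|wr3
(4) want 1×MUL +2rd +1wr — FU → AL2|MU0|ME1|BR1|rd1|wr3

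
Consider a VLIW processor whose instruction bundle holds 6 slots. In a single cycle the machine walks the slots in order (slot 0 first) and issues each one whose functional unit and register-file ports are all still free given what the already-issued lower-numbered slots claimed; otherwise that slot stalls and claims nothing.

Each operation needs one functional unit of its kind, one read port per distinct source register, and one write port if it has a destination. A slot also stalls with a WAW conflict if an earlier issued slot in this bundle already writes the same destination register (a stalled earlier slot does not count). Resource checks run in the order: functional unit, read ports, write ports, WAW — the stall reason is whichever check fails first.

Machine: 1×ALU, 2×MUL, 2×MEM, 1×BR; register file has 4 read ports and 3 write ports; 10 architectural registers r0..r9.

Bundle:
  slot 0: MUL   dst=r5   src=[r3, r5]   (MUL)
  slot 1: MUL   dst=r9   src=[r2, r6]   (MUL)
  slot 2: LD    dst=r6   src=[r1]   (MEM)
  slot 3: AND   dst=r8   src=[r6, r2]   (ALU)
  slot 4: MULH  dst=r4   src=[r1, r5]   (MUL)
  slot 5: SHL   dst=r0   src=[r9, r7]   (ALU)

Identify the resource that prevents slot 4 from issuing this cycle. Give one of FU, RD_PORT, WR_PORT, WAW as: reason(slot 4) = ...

slot 0 (MUL): ISSUE — free A1,Mu1,Ld2,B1 rp2 wp2
slot 1 (MUL): ISSUE — free A1,Mu0,Ld2,B1 rp0 wp1
slot 2 (MEM): stall RD_PORT — free A1,Mu0,Ld2,B1 rp0 wp1
slot 3 (ALU): stall RD_PORT — free A1,Mu0,Ld2,B1 rp0 wp1
slot 4 (MUL): stall FU — free A1,Mu0,Ld2,B1 rp0 wp1
slot 5 (ALU): stall RD_PORT — free A1,Mu0,Ld2,B1 rp0 wp1

reason(slot 4) = FU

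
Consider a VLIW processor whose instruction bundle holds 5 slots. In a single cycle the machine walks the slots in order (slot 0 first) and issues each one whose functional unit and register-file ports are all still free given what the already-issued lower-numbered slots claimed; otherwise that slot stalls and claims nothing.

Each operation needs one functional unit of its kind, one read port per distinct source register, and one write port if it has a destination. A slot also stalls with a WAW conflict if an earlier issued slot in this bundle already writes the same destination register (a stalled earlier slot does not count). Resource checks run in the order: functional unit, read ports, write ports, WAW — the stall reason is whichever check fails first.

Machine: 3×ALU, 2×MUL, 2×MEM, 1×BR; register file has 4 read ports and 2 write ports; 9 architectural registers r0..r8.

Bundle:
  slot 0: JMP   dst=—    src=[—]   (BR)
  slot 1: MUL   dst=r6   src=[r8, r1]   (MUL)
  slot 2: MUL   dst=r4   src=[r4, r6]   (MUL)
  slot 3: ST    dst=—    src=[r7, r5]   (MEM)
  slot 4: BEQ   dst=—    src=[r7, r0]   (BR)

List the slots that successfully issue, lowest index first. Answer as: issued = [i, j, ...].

  0. BR ⇒ go  {3A/2Mu/2Ld/0B | 4r 2w}
  1. MUL→r6 ⇒ go  {3A/1Mu/2Ld/0B | 2r 1w}
  2. MUL→r4 ⇒ go  {3A/0Mu/2Ld/0B | 0r 0w}
  3. MEM ⇒ no(RD_PORT)  {3A/0Mu/2Ld/0B | 0r 0w}
  4. BR ⇒ no(FU)  {3A/0Mu/2Ld/0B | 0r 0w}

issued = [0, 1, 2]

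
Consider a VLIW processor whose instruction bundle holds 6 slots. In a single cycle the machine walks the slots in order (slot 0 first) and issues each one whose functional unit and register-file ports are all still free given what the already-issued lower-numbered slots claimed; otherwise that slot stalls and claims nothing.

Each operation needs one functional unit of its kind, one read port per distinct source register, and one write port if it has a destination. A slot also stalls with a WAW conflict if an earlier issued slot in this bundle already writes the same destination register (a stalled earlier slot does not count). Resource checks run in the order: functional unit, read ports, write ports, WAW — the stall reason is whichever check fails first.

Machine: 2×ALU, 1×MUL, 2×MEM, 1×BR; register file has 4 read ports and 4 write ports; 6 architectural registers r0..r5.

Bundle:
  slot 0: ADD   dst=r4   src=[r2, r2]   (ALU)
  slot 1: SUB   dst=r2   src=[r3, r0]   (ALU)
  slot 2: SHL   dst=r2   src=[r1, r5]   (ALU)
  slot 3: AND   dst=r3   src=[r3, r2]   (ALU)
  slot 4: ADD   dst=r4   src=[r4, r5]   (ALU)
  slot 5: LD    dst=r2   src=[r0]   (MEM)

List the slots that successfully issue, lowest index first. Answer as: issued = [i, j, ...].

  0. ALU→r4 ⇒ go  {1A/1Mu/2Ld/1B | 3r 3w}
  1. ALU→r2 ⇒ go  {0A/1Mu/2Ld/1B | 1r 2w}
  2. ALU→r2 ⇒ no(FU)  {0A/1Mu/2Ld/1B | 1r 2w}
  3. ALU→r3 ⇒ no(FU)  {0A/1Mu/2Ld/1B | 1r 2w}
  4. ALU→r4 ⇒ no(FU)  {0A/1Mu/2Ld/1B | 1r 2w}
  5. MEM→r2 ⇒ no(WAW)  {0A/1Mu/2Ld/1B | 1r 2w}

issued = [0, 1]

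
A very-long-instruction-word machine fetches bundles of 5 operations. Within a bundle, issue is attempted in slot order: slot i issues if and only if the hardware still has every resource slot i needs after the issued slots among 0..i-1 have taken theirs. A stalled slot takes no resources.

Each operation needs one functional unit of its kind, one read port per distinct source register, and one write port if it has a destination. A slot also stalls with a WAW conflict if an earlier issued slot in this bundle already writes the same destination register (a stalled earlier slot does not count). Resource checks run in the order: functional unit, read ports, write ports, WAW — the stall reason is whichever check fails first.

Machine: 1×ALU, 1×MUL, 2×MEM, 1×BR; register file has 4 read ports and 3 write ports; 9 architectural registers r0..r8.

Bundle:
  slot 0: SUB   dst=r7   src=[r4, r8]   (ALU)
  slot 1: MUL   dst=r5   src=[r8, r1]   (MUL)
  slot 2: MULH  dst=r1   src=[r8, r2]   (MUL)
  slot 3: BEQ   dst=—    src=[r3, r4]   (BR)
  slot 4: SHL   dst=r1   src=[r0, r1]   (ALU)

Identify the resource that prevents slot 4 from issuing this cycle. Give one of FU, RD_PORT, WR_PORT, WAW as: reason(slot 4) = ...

reason(slot 4) = FU

#0 ALU src=r4,r8 dispatched  <A:0 Mu:1 Ld:2 B:1 rd:2 wr:2>
#1 MUL src=r8,r1 dispatched  <A:0 Mu:0 Ld:2 B:1 rd:0 wr:1>
#2 MUL src=r8,r2 held:FU  <A:0 Mu:0 Ld:2 B:1 rd:0 wr:1>
#3 BR src=r3,r4 held:RD_PORT  <A:0 Mu:0 Ld:2 B:1 rd:0 wr:1>
#4 ALU src=r0,r1 held:FU  <A:0 Mu:0 Ld:2 B:1 rd:0 wr:1>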